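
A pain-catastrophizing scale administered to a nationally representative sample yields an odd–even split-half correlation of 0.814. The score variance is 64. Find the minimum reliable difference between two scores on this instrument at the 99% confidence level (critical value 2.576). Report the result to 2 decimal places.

9.33

SD = √64 ≃ 8.0000
Spearman-Brown: r = 2(0.814) / (1 + 0.814) = 1.6280 / 1.8140 ≃ 0.8975
SEM = 8.0000*√(1 − 0.8975) ≃ 2.5617
Standard error of the difference = 2.5617·√2 ≃ 3.6228
Smallest detectable difference = 2.576*3.6228 ≃ 9.3323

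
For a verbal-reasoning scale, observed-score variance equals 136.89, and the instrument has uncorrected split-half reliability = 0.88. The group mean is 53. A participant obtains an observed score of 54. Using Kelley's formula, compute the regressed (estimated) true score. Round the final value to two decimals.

Full-length reliability (Spearman-Brown) = 2(0.88)/(1+0.88) ≃ 0.9362
T̂ = r·X + (1 − r)·M = 0.9362×54 + 0.0638×53 ≃ 50.5532 + 3.3830 ≃ 53.9362

53.94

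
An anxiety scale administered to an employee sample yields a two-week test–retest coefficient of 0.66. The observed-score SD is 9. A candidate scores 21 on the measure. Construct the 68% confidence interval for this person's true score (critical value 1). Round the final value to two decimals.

[15.75, 26.25]

SEM = 9.00000 · √(1 − 0.66000) = 9.00000 · √0.34000 ≈ 9.00000 · 0.58310 ≈ 5.24786
1 · SEM ≈ 5.24786
CI = 21 ± 5.24786 → [15.75214, 26.24786]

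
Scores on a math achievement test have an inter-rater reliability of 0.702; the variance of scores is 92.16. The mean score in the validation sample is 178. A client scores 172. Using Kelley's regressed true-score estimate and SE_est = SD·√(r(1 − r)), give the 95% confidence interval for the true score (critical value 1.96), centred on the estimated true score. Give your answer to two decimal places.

[165.18, 182.39]

SD = √92.16 ≈ 9.6000
T̂ = 0.7020(172) + 0.2980(178) ≈ 173.7880
SE_est = 9.6000*√(0.7020*0.2980) ≈ 4.3908
95% CI: 173.7880 ± 8.6061 ≈ (165.1819, 182.3941)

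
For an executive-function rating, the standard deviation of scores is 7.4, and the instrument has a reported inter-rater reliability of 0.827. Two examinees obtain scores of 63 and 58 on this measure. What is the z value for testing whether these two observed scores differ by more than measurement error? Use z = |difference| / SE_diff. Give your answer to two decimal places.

The standard error of measurement is 7.400*√(1 − 0.827) ≈ 7.400*0.416 ≈ 3.078.
SE_diff = √2 * SEM ≈ 4.353
z = 5 / 4.353 ≈ 1.149

1.15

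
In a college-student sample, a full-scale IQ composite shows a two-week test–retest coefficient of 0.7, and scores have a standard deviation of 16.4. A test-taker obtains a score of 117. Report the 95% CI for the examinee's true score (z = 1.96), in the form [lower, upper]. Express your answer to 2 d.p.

SEM = 16.40000 · √(1 − 0.70000) = 16.40000 · √0.30000 ≈ 16.40000 · 0.54772 ≈ 8.98265
Half-width = 1.96·8.98265 ≈ 17.60599
Interval: (99.39401, 134.60599)

[99.39, 134.61]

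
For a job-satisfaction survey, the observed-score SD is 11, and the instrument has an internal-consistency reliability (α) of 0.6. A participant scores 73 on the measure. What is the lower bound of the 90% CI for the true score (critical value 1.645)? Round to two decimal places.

SEM = 11.000 * √(1 − 0.600) = 11.000 * √0.400 ≃ 11.000 * 0.632 ≃ 6.957
Margin = 1.645 * 6.957 ≃ 11.444
Lower bound: 73 − 11.444 = 61.556

61.56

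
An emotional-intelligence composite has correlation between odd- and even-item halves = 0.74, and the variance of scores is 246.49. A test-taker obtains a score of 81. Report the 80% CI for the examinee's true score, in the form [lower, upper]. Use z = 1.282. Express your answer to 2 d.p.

[73.22, 88.78]

SD = √246.49 ≈ 15.700
Full-length reliability (Spearman-Brown) = 2(0.74)/(1+0.74) ≈ 0.851
SEM = 15.700 · √(1 − 0.851) = 15.700 · √0.149 ≈ 15.700 · 0.387 ≈ 6.069
Margin = 1.282 · 6.069 ≈ 7.780
80% CI: 81 ± 7.780 = [73.220, 88.780]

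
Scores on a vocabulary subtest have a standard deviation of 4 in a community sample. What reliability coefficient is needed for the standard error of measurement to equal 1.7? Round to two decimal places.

r = 1 − (SEM / SD)² = 1 − (1.700 / 4)² ≈ 1 − 0.181 ≈ 0.819

0.82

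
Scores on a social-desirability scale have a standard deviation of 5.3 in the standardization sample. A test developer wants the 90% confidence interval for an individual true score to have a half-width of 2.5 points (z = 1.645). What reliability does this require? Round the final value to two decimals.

0.92

SEM needed = half-width / z = 2.5/1.645 ≈ 1.520
r = 1 − (SEM / SD)² = 1 − (1.520 / 5.3)² ≈ 1 − 0.082 ≈ 0.918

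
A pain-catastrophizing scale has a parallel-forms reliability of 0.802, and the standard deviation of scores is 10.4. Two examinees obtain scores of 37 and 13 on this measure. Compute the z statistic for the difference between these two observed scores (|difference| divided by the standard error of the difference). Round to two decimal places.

3.67

SEM = 10.40000 · √(1 − 0.80200) = 10.40000 · √0.19800 ≈ 10.40000 · 0.44497 ≈ 4.62771
SE_diff = √2 · SEM ≈ 6.54457
z = 24 / 6.54457 ≈ 3.66716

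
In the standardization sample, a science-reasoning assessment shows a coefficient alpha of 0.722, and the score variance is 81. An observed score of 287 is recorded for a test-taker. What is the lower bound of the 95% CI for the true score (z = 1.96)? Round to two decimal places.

SD = √81 = 9.0000
SEM = 9.0000 * √(1 − 0.7220) = 9.0000 * √0.2780 ≈ 9.0000 * 0.5273 ≈ 4.7453
Margin = 1.96 * 4.7453 ≈ 9.3008
Lower bound: 287 − 9.3008 = 277.6992

277.70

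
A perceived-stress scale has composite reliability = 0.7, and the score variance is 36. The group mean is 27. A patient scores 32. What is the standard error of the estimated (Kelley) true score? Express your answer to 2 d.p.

2.75

SD = √36 ≃ 6.0000
SE_est = SD * √(r(1 − r)) = 6.0000 * √0.2100 ≃ 6.0000 * 0.4583 ≃ 2.7495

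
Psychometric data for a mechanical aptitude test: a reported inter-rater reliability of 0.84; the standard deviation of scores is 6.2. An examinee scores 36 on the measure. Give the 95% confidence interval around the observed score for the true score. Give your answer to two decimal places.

[31.14, 40.86]

SEM = 6.2000*√(1 − 0.8400) ≈ 2.4800
1.96 * SEM ≈ 4.8608
CI = 36 ± 4.8608 → [31.1392, 40.8608]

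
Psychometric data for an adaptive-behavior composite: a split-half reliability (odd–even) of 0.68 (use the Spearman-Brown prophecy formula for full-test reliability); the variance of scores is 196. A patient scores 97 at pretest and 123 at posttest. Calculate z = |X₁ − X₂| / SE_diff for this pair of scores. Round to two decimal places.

3.01

SD = √196 ≈ 14.0000
Spearman-Brown: r = 2(0.68) / (1 + 0.68) = 1.3600 / 1.6800 ≈ 0.8095
The standard error of measurement is 14.0000×√(1 − 0.8095) ≈ 14.0000×0.4364 ≈ 6.1101.
SE_diff = √2 × SEM ≈ 8.6410
z = 26 / 8.6410 ≈ 3.0089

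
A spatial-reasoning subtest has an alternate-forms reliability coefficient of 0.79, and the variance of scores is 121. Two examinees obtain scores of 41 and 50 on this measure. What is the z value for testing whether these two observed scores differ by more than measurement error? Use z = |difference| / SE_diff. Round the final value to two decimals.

SD = √121 = 11.00000
SEM = 11.00000×√(1 − 0.79000) ≈ 5.04083
SE_diff = SEM × √2 ≈ 5.04083 × 1.41421 ≈ 7.12881
z = |41 − 50| / 7.12881 = 9 / 7.12881 ≈ 1.26248

1.26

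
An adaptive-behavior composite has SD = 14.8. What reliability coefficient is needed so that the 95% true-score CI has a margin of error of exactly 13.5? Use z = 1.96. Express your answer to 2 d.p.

0.78

Required SEM = 13.5 / 1.96 ≈ 6.8878
r = 1 − (6.8878/14.8)² ≈ 1 − 0.2166 ≈ 0.7834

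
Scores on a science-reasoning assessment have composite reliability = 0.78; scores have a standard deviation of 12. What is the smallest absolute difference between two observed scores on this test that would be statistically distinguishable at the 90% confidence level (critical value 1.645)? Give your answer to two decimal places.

13.09

SEM = 12.0000*√(1 − 0.7800) ≈ 5.6285
SE_diff = √2 * SEM ≈ 7.9599
Smallest detectable difference = 1.645*7.9599 ≈ 13.0940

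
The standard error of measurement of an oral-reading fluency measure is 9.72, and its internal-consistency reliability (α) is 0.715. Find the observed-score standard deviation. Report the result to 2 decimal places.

SD = 9.72 / √(1 − 0.715) ≈ 18.207

18.21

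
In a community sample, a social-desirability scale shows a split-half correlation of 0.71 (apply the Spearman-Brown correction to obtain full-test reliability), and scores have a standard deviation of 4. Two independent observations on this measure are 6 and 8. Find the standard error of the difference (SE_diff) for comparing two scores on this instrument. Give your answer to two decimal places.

Spearman-Brown: r = 2(0.71) / (1 + 0.71) = 1.420 / 1.710 ≈ 0.830
SEM = 4.000·√(1 − 0.830) ≈ 1.647
Standard error of the difference = 1.647·√2 ≈ 2.330

2.33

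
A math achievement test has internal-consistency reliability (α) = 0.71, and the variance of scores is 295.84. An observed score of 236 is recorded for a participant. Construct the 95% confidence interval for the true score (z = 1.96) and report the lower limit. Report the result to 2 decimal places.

SD = √295.84 = 17.2000
SEM = 17.2000 × √(1 − 0.7100) = 17.2000 × √0.2900 ≈ 17.2000 × 0.5385 ≈ 9.2625
1.96 × SEM ≈ 18.1545
Lower limit = 236 − 18.1545 ≈ 217.8455

217.85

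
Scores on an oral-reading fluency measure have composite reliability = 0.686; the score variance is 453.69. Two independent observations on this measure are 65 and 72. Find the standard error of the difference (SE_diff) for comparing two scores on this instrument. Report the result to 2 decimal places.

SD = √453.69 ≈ 21.3000
SEM = 21.3000 × √(1 − 0.6860) = 21.3000 × √0.3140 ≈ 21.3000 × 0.5604 ≈ 11.9356
SE_diff = √2 × SEM ≈ 16.8795

16.88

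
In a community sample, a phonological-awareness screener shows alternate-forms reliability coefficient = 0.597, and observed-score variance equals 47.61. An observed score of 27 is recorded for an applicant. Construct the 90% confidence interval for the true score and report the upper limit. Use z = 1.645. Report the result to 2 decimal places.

34.21

σ = 47.61^(1/2) = 6.900
SEM = 6.900 * √(1 − 0.597) = 6.900 * √0.403 ≈ 6.900 * 0.635 ≈ 4.380
Margin = 1.645 * 4.380 ≈ 7.206
Upper limit = 27 + 7.206 ≈ 34.206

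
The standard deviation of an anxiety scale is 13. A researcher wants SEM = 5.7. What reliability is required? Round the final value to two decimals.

r = 1 − (5.7000/13)² ≃ 1 − 0.1922 ≃ 0.8078

0.81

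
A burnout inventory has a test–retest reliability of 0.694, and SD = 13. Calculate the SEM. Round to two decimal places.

7.19

SEM = 13.000×√(1 − 0.694) ≈ 7.191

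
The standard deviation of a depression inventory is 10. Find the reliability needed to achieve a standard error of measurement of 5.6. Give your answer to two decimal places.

r = 1 − (SEM / SD)² = 1 − (5.6000 / 10)² ≈ 1 − 0.3136 ≈ 0.6864

0.69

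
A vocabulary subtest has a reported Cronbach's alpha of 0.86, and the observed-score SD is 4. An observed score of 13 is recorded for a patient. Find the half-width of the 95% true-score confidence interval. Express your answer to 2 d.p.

The standard error of measurement is 4.000·√(1 − 0.860) ≃ 4.000·0.374 ≃ 1.497.
1.96 · SEM ≃ 2.933

2.93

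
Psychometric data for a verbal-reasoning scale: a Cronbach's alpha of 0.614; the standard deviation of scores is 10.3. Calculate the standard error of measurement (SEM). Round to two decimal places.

6.40

SEM = 10.3000 × √(1 − 0.6140) = 10.3000 × √0.3860 ≃ 10.3000 × 0.6213 ≃ 6.3993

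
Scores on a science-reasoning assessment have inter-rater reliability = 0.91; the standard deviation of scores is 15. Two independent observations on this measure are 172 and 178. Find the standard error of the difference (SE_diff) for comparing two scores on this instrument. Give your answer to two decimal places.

6.36

The standard error of measurement is 15.000·√(1 − 0.910) ≈ 15.000·0.300 ≈ 4.500.
Standard error of the difference = 4.500·√2 ≈ 6.364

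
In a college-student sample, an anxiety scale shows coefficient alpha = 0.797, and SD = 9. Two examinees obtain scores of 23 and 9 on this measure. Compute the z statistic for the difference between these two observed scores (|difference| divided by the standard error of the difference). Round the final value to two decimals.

SEM = 9.0000*√(1 − 0.7970) ≈ 4.0550
SE_diff = √2 * SEM ≈ 5.7346
z = 14 / 5.7346 ≈ 2.4413

2.44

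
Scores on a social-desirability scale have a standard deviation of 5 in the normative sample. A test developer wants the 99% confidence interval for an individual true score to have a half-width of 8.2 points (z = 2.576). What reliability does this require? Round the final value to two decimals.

0.59

SEM needed = half-width / z = 8.2/2.576 ≈ 3.18323
r = 1 − (3.18323/5)² ≈ 1 − 0.40532 ≈ 0.59468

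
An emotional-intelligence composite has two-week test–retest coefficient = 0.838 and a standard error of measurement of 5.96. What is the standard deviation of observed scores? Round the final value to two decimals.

14.81

SD = SEM / √(1 − r) = 5.96 / √0.1620 ≃ 5.96 / 0.4025 ≃ 14.8077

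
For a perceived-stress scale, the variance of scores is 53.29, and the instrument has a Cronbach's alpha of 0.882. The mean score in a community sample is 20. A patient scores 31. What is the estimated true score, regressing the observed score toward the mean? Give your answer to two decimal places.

T̂ = 0.8820(31) + 0.1180(20) ≈ 29.7020

29.70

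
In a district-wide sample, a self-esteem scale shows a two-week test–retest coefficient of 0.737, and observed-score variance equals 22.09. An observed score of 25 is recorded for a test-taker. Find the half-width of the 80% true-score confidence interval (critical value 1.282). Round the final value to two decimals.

SD = √22.09 = 4.7000
The standard error of measurement is 4.7000×√(1 − 0.7370) ≈ 4.7000×0.5128 ≈ 2.4103.
Margin = 1.282 × 2.4103 ≈ 3.0900

3.09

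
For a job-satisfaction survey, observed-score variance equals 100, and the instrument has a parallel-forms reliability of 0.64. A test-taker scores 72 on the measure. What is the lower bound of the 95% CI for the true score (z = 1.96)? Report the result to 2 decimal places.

60.24

SD = √100 = 10.000
SEM = 10.000×√(1 − 0.640) ≈ 6.000
Half-width = 1.96×6.000 ≈ 11.760
Lower bound: 72 − 11.760 = 60.240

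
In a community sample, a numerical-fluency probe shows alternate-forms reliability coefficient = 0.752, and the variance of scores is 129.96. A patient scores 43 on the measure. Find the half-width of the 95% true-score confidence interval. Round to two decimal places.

11.13

σ = 129.96^(1/2) = 11.400
SEM = 11.400 · √(1 − 0.752) = 11.400 · √0.248 ≃ 11.400 · 0.498 ≃ 5.677
Half-width = 1.96·5.677 ≃ 11.127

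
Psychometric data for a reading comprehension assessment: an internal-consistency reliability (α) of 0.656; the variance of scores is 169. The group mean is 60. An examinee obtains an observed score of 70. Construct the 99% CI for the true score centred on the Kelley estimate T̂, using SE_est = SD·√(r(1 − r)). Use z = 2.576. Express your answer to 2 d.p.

SD = √169 ≃ 13.000
T̂ = r·X + (1 − r)·M = 0.656×70 + 0.344×60 = 45.920 + 20.640 ≃ 66.560
SE_est = SD × √(r(1 − r)) = 13.000 × √0.226 ≃ 13.000 × 0.475 ≃ 6.176
99% CI: 66.560 ± 15.908 ≃ (50.652, 82.468)

[50.65, 82.47]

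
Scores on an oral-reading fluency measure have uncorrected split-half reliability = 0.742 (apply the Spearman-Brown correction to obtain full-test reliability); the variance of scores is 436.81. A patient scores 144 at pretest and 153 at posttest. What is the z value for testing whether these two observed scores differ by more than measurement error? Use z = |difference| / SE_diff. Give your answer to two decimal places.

0.79

σ = 436.81^(1/2) = 20.9000
Full-length reliability (Spearman-Brown) = 2(0.742)/(1+0.742) ≈ 0.8519
The standard error of measurement is 20.9000·√(1 − 0.8519) ≈ 20.9000·0.3848 ≈ 8.0433.
Standard error of the difference = 8.0433·√2 ≈ 11.3749
z = 9 / 11.3749 ≈ 0.7912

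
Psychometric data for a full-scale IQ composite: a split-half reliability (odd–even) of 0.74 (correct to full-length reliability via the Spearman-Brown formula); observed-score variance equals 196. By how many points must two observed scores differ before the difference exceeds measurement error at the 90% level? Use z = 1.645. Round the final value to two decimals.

σ = 196^(1/2) = 14.00000
Full-length reliability (Spearman-Brown) = 2(0.74)/(1+0.74) ≈ 0.85057
SEM = 14.00000 · √(1 − 0.85057) = 14.00000 · √0.14943 ≈ 14.00000 · 0.38656 ≈ 5.41178
SE_diff = SEM · √2 ≈ 5.41178 · 1.41421 ≈ 7.65341
Smallest detectable difference = 1.645·7.65341 ≈ 12.58986

12.59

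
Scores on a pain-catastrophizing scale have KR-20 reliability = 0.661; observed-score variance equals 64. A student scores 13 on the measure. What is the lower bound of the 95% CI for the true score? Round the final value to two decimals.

3.87

SD = √64 = 8.0000
SEM = 8.0000 * √(1 − 0.6610) = 8.0000 * √0.3390 ≈ 8.0000 * 0.5822 ≈ 4.6579
1.96 * SEM ≈ 9.1295
Lower bound: 13 − 9.1295 = 3.8705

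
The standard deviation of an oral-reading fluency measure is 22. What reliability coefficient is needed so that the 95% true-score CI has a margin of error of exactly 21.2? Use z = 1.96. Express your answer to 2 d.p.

0.76

SEM needed = half-width / z = 21.2/1.96 ≈ 10.8163
r = 1 − (SEM / SD)² = 1 − (10.8163 / 22)² ≈ 1 − 0.2417 ≈ 0.7583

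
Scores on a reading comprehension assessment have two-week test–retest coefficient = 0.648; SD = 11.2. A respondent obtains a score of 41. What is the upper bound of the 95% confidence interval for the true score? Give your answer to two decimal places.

54.02

SEM = 11.2000 · √(1 − 0.6480) = 11.2000 · √0.3520 ≈ 11.2000 · 0.5933 ≈ 6.6449
Half-width = 1.96·6.6449 ≈ 13.0240
Upper bound: 41 + 13.0240 = 54.0240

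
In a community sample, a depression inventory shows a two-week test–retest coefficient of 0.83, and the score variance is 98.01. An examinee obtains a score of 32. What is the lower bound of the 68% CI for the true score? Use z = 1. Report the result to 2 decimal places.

SD = √98.01 ≃ 9.9000
The standard error of measurement is 9.9000×√(1 − 0.8300) ≃ 9.9000×0.4123 ≃ 4.0819.
Margin = 1 × 4.0819 ≃ 4.0819
Lower bound: 32 − 4.0819 = 27.9181

27.92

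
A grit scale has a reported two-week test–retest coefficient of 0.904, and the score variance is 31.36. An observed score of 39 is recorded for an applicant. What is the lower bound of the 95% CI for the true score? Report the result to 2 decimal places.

35.60

SD = √31.36 = 5.600
SEM = 5.600*√(1 − 0.904) ≈ 1.735
Margin = 1.96 * 1.735 ≈ 3.401
Lower bound: 39 − 3.401 = 35.599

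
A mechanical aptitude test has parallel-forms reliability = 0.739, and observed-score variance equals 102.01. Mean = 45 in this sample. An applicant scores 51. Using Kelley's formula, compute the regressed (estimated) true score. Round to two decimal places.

49.43

T̂ = r·X + (1 − r)·M = 0.7390×51 + 0.2610×45 = 37.6890 + 11.7450 ≃ 49.4340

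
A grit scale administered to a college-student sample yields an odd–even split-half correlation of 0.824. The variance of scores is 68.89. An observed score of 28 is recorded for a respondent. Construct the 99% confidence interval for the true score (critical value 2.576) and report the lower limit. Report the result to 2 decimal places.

21.36

SD = √68.89 ≈ 8.30000
Full-length reliability (Spearman-Brown) = 2(0.824)/(1+0.824) ≈ 0.90351
SEM = 8.30000×√(1 − 0.90351) ≈ 2.57823
2.576 × SEM ≈ 6.64153
Lower limit = 28 − 6.64153 ≈ 21.35847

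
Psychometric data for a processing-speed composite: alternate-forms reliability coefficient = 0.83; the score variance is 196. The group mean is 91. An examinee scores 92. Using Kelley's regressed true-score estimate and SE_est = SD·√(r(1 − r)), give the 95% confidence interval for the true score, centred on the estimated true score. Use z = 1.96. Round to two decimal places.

[81.52, 102.14]

SD = √196 = 14.00000
Estimated true score = 0.83000*92 + (1 − 0.83000)*91 ≈ 91.83000
SE_est = SD * √(r(1 − r)) = 14.00000 * √0.14110 ≈ 14.00000 * 0.37563 ≈ 5.25886
CI = 91.83000 ± 1.96 * 5.25886 → [81.52264, 102.13736]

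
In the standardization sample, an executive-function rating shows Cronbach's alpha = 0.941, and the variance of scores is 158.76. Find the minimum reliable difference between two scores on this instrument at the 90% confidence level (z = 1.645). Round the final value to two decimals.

SD = √158.76 = 12.600
SEM = 12.600*√(1 − 0.941) ≃ 3.061
SE_diff = √2 * SEM ≃ 4.328
Minimum reliable difference = 1.645 * SE_diff ≃ 1.645 * 4.328 ≃ 7.120

7.12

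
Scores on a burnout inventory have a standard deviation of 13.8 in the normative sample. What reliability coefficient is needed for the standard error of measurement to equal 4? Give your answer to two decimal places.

r = 1 − (SEM / SD)² = 1 − (4.00000 / 13.8)² ≈ 1 − 0.08402 ≈ 0.91598

0.92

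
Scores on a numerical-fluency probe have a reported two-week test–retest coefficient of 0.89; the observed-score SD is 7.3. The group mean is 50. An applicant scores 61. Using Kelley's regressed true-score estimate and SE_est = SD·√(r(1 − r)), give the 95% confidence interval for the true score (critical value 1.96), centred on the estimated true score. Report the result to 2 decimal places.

[55.31, 64.27]

Estimated true score = 0.8900·61 + (1 − 0.8900)·50 ≃ 59.7900
SE_est = SD · √(r(1 − r)) = 7.3000 · √0.0979 ≃ 7.3000 · 0.3129 ≃ 2.2841
CI = 59.7900 ± 1.96 · 2.2841 → [55.3132, 64.2668]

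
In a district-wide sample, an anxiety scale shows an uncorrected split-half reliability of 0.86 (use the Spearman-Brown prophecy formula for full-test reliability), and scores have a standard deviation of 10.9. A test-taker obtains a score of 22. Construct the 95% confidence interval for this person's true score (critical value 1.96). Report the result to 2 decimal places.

[16.14, 27.86]

Full-length reliability (Spearman-Brown) = 2(0.86)/(1+0.86) ≈ 0.9247
SEM = 10.9000 × √(1 − 0.9247) = 10.9000 × √0.0753 ≈ 10.9000 × 0.2744 ≈ 2.9904
Margin = 1.96 × 2.9904 ≈ 5.8612
95% CI: 22 ± 5.8612 = [16.1388, 27.8612]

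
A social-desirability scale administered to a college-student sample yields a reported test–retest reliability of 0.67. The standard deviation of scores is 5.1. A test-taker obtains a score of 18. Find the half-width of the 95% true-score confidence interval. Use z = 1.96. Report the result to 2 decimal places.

5.74

SEM = 5.100·√(1 − 0.670) ≈ 2.930
1.96 · SEM ≈ 5.742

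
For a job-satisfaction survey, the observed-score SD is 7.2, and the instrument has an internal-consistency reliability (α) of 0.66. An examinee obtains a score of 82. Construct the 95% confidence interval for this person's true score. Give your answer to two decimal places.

SEM = 7.2000·√(1 − 0.6600) ≈ 4.1983
Margin = 1.96 · 4.1983 ≈ 8.2286
Interval: (73.7714, 90.2286)

[73.77, 90.23]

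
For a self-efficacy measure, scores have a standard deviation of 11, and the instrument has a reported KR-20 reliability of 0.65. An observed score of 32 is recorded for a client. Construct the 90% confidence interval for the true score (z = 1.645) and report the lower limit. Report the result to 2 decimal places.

The standard error of measurement is 11.0000·√(1 − 0.6500) ≈ 11.0000·0.5916 ≈ 6.5077.
Half-width = 1.645·6.5077 ≈ 10.7051
Lower bound: 32 − 10.7051 = 21.2949

21.29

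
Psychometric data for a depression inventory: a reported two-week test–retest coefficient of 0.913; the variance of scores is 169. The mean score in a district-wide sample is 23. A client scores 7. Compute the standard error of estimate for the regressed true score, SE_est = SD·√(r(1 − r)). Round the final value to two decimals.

3.66

σ = 169^(1/2) = 13.00000
SE_est = SD * √(r(1 − r)) = 13.00000 * √0.07943 ≃ 13.00000 * 0.28184 ≃ 3.66386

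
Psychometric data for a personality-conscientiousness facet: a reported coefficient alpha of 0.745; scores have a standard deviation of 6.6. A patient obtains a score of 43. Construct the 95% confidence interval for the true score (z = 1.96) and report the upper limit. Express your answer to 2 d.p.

49.53

SEM = 6.6000 × √(1 − 0.7450) = 6.6000 × √0.2550 ≈ 6.6000 × 0.5050 ≈ 3.3328
Half-width = 1.96×3.3328 ≈ 6.5324
Upper limit = 43 + 6.5324 ≈ 49.5324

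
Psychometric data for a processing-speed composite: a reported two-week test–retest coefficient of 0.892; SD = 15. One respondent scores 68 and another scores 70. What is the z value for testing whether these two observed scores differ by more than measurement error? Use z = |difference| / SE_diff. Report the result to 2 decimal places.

0.29

The standard error of measurement is 15.000*√(1 − 0.892) ≈ 15.000*0.329 ≈ 4.930.
SE_diff = SEM * √2 ≈ 4.930 * 1.414 ≈ 6.971
z = 2 / 6.971 ≈ 0.287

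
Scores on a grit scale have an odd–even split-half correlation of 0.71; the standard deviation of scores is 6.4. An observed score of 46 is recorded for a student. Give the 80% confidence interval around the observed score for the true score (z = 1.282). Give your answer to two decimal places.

r_full = 2·0.71 / (1 + 0.71) ≈ 0.830
SEM = 6.400 · √(1 − 0.830) = 6.400 · √0.170 ≈ 6.400 · 0.412 ≈ 2.636
Half-width = 1.282·2.636 ≈ 3.379
Interval: (42.621, 49.379)

[42.62, 49.38]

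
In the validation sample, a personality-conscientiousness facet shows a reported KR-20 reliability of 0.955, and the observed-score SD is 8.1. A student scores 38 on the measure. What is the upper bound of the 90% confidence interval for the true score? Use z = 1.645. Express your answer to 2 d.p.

SEM = 8.1000 * √(1 − 0.9550) = 8.1000 * √0.0450 ≃ 8.1000 * 0.2121 ≃ 1.7183
Half-width = 1.645*1.7183 ≃ 2.8266
Upper limit = 38 + 2.8266 ≃ 40.8266

40.83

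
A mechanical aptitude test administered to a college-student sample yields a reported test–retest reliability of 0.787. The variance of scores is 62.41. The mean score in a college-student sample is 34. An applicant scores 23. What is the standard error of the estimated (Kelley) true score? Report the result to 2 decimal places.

SD = √62.41 = 7.900
SE_est = SD · √(r(1 − r)) = 7.900 · √0.168 ≃ 7.900 · 0.409 ≃ 3.234

3.23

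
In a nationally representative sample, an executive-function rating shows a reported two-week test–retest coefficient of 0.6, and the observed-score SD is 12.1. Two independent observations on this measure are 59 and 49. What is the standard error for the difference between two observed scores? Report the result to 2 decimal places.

10.82

The standard error of measurement is 12.1000·√(1 − 0.6000) ≈ 12.1000·0.6325 ≈ 7.6527.
SE_diff = √2 · SEM ≈ 10.8226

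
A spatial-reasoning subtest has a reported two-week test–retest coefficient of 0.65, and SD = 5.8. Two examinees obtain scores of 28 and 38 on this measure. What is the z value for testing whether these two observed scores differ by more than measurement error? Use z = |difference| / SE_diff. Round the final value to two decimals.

SEM = 5.80000 * √(1 − 0.65000) = 5.80000 * √0.35000 ≈ 5.80000 * 0.59161 ≈ 3.43133
Standard error of the difference = 3.43133·√2 ≈ 4.85263
z = |28 − 38| / 4.85263 = 10 / 4.85263 ≈ 2.06074

2.06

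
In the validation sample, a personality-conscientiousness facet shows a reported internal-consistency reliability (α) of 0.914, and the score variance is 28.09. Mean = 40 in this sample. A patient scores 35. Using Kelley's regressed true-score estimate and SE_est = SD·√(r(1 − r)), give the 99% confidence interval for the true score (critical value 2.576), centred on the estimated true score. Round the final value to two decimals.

σ = 28.09^(1/2) = 5.30000
Estimated true score = 0.91400×35 + (1 − 0.91400)×40 ≈ 35.43000
SE_est = SD × √(r(1 − r)) = 5.30000 × √0.07860 ≈ 5.30000 × 0.28036 ≈ 1.48593
99% CI: 35.43000 ± 3.82775 ≈ (31.60225, 39.25775)

[31.60, 39.26]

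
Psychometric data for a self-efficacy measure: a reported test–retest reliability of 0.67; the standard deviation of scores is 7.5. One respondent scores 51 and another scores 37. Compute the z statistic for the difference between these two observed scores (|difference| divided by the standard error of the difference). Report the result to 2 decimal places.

SEM = 7.500 × √(1 − 0.670) = 7.500 × √0.330 ≈ 7.500 × 0.574 ≈ 4.308
SE_diff = SEM × √2 ≈ 4.308 × 1.414 ≈ 6.093
z = 14 / 6.093 ≈ 2.298

2.30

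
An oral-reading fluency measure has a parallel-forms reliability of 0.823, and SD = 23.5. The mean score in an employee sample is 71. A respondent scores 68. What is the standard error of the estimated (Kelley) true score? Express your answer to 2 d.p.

8.97

SE_est = 23.50000·√[r(1 − r)] ≃ 8.96921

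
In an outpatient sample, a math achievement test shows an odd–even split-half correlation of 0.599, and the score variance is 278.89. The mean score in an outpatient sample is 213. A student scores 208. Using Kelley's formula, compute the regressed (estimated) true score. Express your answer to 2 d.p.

Full-length reliability (Spearman-Brown) = 2(0.599)/(1+0.599) ≈ 0.7492
T̂ = r·X + (1 − r)·M = 0.7492×208 + 0.2508×213 ≈ 155.8374 + 53.4165 ≈ 209.2539

209.25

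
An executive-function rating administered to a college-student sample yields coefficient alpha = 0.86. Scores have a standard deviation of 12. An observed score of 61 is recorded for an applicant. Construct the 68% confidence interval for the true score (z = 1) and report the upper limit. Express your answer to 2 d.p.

SEM = 12.0000·√(1 − 0.8600) ≈ 4.4900
1 · SEM ≈ 4.4900
Upper bound: 61 + 4.4900 = 65.4900

65.49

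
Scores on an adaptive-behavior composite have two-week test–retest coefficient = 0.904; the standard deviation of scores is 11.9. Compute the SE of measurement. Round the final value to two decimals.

3.69

SEM = 11.9000·√(1 − 0.9040) ≈ 3.6871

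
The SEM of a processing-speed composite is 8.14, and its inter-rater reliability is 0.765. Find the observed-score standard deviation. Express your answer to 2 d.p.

SD = SEM / √(1 − r) = 8.14 / √0.2350 ≃ 8.14 / 0.4848 ≃ 16.7915

16.79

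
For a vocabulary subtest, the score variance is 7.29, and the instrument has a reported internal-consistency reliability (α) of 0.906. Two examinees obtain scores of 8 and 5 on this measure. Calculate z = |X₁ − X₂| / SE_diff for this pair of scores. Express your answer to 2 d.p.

σ = 7.29^(1/2) = 2.7000
The standard error of measurement is 2.7000×√(1 − 0.9060) ≈ 2.7000×0.3066 ≈ 0.8278.
Standard error of the difference = 0.8278·√2 ≈ 1.1707
z = |8 − 5| / 1.1707 = 3 / 1.1707 ≈ 2.5626

2.56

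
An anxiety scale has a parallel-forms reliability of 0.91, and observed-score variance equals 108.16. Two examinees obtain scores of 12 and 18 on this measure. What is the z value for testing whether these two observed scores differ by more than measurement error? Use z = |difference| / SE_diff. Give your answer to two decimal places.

1.36

σ = 108.16^(1/2) = 10.4000
SEM = 10.4000*√(1 − 0.9100) ≈ 3.1200
Standard error of the difference = 3.1200·√2 ≈ 4.4123
z = |12 − 18| / 4.4123 = 6 / 4.4123 ≈ 1.3598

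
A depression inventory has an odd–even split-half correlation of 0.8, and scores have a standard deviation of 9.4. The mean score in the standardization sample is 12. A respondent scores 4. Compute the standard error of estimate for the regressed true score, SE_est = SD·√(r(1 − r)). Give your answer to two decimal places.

r_full = 2·0.8 / (1 + 0.8) ≈ 0.889
SE_est = 9.400×√(0.889×0.111) ≈ 2.954

2.95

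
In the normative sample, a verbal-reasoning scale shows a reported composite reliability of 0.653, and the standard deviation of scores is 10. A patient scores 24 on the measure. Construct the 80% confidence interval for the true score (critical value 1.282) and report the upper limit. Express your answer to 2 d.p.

SEM = 10.000 * √(1 − 0.653) = 10.000 * √0.347 ≈ 10.000 * 0.589 ≈ 5.891
Half-width = 1.282*5.891 ≈ 7.552
Upper limit = 24 + 7.552 ≈ 31.552

31.55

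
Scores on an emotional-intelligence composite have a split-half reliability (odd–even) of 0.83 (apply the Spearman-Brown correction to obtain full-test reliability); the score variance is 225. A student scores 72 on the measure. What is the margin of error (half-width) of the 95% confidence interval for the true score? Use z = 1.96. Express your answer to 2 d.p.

SD = √225 = 15.0000
Spearman-Brown: r = 2(0.83) / (1 + 0.83) = 1.6600 / 1.8300 ≈ 0.9071
The standard error of measurement is 15.0000×√(1 − 0.9071) ≈ 15.0000×0.3048 ≈ 4.5718.
1.96 × SEM ≈ 8.9608

8.96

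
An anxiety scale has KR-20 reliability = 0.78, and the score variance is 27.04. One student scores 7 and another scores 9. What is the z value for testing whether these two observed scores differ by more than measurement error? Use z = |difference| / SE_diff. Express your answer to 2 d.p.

σ = 27.04^(1/2) = 5.20000
SEM = 5.20000*√(1 − 0.78000) ≃ 2.43902
SE_diff = SEM * √2 ≃ 2.43902 * 1.41421 ≃ 3.44929
z = |7 − 9| / 3.44929 = 2 / 3.44929 ≃ 0.57983

0.58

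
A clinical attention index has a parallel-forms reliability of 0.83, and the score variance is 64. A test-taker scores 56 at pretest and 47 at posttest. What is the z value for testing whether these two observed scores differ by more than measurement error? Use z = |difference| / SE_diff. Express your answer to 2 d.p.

1.93

SD = √64 ≈ 8.0000
SEM = 8.0000 × √(1 − 0.8300) = 8.0000 × √0.1700 ≈ 8.0000 × 0.4123 ≈ 3.2985
SE_diff = SEM × √2 ≈ 3.2985 × 1.4142 ≈ 4.6648
z = |56 − 47| / 4.6648 = 9 / 4.6648 ≈ 1.9294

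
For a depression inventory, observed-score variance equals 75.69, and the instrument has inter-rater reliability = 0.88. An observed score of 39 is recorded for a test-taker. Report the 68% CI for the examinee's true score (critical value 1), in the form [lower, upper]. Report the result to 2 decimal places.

[35.99, 42.01]

SD = √75.69 ≈ 8.700
SEM = 8.700 * √(1 − 0.880) = 8.700 * √0.120 ≈ 8.700 * 0.346 ≈ 3.014
Margin = 1 * 3.014 ≈ 3.014
68% CI: 39 ± 3.014 = [35.986, 42.014]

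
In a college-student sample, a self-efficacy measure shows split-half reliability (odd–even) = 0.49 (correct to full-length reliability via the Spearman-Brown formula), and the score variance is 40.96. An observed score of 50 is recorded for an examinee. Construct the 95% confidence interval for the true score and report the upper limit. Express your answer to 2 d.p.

57.34

SD = √40.96 ≈ 6.4000
r_full = 2·0.49 / (1 + 0.49) ≈ 0.6577
SEM = 6.4000*√(1 − 0.6577) ≈ 3.7443
1.96 * SEM ≈ 7.3388
Upper bound: 50 + 7.3388 = 57.3388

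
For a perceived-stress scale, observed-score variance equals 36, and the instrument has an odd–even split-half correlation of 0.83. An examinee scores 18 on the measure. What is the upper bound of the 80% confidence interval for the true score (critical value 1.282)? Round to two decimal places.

20.34

SD = √36 ≈ 6.00000
r_full = 2·0.83 / (1 + 0.83) ≈ 0.90710
SEM = 6.00000×√(1 − 0.90710) ≈ 1.82873
Half-width = 1.282×1.82873 ≈ 2.34443
Upper limit = 18 + 2.34443 ≈ 20.34443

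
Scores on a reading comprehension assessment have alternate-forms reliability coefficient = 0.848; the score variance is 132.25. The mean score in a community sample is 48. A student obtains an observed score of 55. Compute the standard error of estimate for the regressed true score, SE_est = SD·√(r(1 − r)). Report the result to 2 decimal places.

SD = √132.25 = 11.500
SE_est = SD · √(r(1 − r)) = 11.500 · √0.129 ≈ 11.500 · 0.359 ≈ 4.129

4.13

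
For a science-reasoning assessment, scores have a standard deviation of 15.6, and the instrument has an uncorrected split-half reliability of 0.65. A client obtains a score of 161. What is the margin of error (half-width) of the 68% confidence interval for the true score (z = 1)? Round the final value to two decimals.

r_full = 2·0.65 / (1 + 0.65) ≈ 0.78788
The standard error of measurement is 15.60000×√(1 − 0.78788) ≈ 15.60000×0.46057 ≈ 7.18483.
1 × SEM ≈ 7.18483

7.18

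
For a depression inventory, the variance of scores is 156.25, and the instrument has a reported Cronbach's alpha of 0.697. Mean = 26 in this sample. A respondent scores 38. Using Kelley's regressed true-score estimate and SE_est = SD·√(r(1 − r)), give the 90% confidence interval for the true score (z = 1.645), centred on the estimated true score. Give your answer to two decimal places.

[24.91, 43.81]

SD = √156.25 = 12.500
T̂ = 0.697(38) + 0.303(26) ≈ 34.364
SE_est = 12.500*√(0.697*0.303) ≈ 5.744
CI = 34.364 ± 1.645 * 5.744 → [24.914, 43.814]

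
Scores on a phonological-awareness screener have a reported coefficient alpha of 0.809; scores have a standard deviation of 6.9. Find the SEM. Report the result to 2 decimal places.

3.02

SEM = 6.9000 · √(1 − 0.8090) = 6.9000 · √0.1910 ≈ 6.9000 · 0.4370 ≈ 3.0155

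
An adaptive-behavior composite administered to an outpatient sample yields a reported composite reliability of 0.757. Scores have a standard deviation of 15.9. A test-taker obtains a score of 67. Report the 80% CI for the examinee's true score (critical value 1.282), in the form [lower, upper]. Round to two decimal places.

SEM = 15.9000 · √(1 − 0.7570) = 15.9000 · √0.2430 ≃ 15.9000 · 0.4930 ≃ 7.8379
Half-width = 1.282·7.8379 ≃ 10.0482
80% CI: 67 ± 10.0482 = [56.9518, 77.0482]

[56.95, 77.05]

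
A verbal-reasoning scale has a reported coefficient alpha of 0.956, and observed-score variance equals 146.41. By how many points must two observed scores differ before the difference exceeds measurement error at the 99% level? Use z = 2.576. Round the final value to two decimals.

SD = √146.41 = 12.10000
SEM = 12.10000×√(1 − 0.95600) ≈ 2.53812
SE_diff = SEM × √2 ≈ 2.53812 × 1.41421 ≈ 3.58944
Smallest detectable difference = 2.576×3.58944 ≈ 9.24640

9.25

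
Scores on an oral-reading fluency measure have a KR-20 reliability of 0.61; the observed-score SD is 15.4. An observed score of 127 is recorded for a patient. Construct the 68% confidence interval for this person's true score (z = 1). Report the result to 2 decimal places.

[117.38, 136.62]

The standard error of measurement is 15.400×√(1 − 0.610) ≈ 15.400×0.624 ≈ 9.617.
Margin = 1 × 9.617 ≈ 9.617
68% CI: 127 ± 9.617 = [117.383, 136.617]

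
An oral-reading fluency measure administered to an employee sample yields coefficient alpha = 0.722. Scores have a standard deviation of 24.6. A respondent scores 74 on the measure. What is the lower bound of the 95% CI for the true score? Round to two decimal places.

48.58

The standard error of measurement is 24.600·√(1 − 0.722) ≃ 24.600·0.527 ≃ 12.971.
Margin = 1.96 · 12.971 ≃ 25.422
Lower limit = 74 − 25.422 ≃ 48.578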